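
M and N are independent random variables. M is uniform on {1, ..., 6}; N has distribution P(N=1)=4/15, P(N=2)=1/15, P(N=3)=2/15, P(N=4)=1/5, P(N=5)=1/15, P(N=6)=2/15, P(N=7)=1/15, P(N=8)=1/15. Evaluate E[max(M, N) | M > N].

167/37

P(M > N) = 37/90.
Summing max(M,N)·P(x,y) over outcomes with M > N gives 167/90.
E[max(M, N) | M > N] = (167/90) / (37/90) = 167/37.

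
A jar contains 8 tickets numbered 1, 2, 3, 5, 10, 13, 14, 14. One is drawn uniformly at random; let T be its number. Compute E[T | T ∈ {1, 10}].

11/2

P(T ∈ {1, 10}) = 1/4.
Σ over the event: 1·1/8 + 10·1/8 = 11/8.
E[T | T ∈ {1, 10}] = (11/8) / (1/4) = 11/2.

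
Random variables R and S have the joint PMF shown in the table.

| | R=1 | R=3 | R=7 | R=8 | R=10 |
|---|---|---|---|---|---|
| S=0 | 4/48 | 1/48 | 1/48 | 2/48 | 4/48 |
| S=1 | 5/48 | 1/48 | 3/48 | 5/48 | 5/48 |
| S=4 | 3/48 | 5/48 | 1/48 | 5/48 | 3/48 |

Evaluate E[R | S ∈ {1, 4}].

107/18

P(S ∈ {1, 4}) = 3/4.
Summing R·P(R=x,S=y) over the conditioning event gives 107/24.
E[R | S ∈ {1, 4}] = (107/24) / (3/4) = 107/18.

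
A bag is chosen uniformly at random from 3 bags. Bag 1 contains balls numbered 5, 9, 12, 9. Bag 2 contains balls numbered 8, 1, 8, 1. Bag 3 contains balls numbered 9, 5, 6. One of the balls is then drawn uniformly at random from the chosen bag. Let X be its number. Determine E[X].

E[X | bag 1] = (5+9+12+9)/4 = 35/4.
E[X | bag 2] = (8+1+8+1)/4 = 9/2.
E[X | bag 3] = (9+5+6)/3 = 20/3.
By the law of total expectation,
E[X] = (1/3)·(35/4) + (1/3)·(9/2) + (1/3)·(20/3) = 239/36.

239/36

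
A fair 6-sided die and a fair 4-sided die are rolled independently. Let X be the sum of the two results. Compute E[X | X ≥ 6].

P(X ≥ 6) = 7/12.
Σ over the event: 6·1/6 + 7·1/6 + 8·1/8 + 9·1/12 + 10·1/24 = 13/3.
E[X | X ≥ 6] = (13/3) / (7/12) = 52/7.

52/7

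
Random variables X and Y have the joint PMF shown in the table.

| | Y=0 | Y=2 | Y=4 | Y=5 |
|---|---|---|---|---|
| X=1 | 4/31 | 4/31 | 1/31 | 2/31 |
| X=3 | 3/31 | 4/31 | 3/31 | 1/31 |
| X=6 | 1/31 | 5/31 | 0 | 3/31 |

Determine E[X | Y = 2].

P(Y = 2) = 13/31.
Σ X·P over the event = 1·(4/31) + 3·(4/31) + 6·(5/31) = 46/31.
E[X | Y = 2] = (46/31) / (13/31) = 46/13.

46/13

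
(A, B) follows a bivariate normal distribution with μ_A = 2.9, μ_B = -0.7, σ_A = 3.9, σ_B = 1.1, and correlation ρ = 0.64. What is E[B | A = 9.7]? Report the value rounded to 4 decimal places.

The regression of B on A has slope ρ·σ_B/σ_A and passes through (μ_A, μ_B).
E[B | A=9.7] = -0.7 + (0.64)·(1.1/3.9)·(9.7 − (2.9)) = -0.7 + (0.18051)·(6.8) = 0.5275.

0.5275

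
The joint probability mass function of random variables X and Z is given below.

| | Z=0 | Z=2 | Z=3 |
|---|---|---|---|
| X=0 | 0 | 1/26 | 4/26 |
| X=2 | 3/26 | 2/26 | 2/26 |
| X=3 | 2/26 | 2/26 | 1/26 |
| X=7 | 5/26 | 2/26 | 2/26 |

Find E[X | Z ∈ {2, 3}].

45/16

P(Z ∈ {2, 3}) = 8/13.
Σ X·P over the event = 0·(1/26) + 0·(4/26) + 2·(2/26) + 2·(2/26) + 3·(2/26) + 3·(1/26) + 7·(2/26) + 7·(2/26) = 45/26.
E[X | Z ∈ {2, 3}] = (45/26) / (8/13) = 45/16.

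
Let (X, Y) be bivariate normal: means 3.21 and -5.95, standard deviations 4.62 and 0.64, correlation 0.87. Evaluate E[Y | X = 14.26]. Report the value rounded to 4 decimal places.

E[Y | X=x] = μ_Y + ρ(σ_Y/σ_X)(x − μ_X) for jointly normal variables.
E[Y | X=14.26] = -5.95 + (0.87)·(0.64/4.62)·(14.26 − (3.21)) = -5.95 + (0.12052)·(11.05) = -4.6183.

-4.6183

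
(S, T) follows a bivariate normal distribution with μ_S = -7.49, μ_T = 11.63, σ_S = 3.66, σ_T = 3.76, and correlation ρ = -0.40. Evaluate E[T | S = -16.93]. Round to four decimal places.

E[T | S=x] = μ_T + ρ(σ_T/σ_S)(x − μ_S) for jointly normal variables.
E[T | S=-16.93] = 11.63 + (-0.40)·(3.76/3.66)·(-16.93 − (-7.49)) = 11.63 + (-0.41093)·(-9.44) = 15.5092.

15.5092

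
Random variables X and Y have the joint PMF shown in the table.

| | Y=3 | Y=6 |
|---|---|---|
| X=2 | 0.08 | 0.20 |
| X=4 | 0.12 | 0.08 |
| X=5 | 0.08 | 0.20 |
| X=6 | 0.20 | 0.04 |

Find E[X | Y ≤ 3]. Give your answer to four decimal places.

P(Y ≤ 3) = 0.48.
Σ X·P over the event = 2·(0.08) + 4·(0.12) + 5·(0.08) + 6·(0.20) = 2.24.
E[X | Y ≤ 3] = (2.24) / (0.48) = 4.6667.

4.6667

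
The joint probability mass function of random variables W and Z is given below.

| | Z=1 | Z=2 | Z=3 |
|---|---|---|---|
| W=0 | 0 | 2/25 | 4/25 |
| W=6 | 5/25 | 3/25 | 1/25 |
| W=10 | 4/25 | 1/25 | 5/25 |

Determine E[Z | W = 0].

P(W = 0) = 6/25.
Σ Z·P over the event = 2·(2/25) + 3·(4/25) = 16/25.
E[Z | W = 0] = (16/25) / (6/25) = 8/3.

8/3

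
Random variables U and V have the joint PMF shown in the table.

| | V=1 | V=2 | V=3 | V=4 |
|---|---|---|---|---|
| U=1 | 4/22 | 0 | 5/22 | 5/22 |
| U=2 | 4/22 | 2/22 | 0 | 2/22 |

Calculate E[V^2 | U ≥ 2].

11/2

P(U ≥ 2) = 4/11.
Σ V^2·P over the event = 1·(4/22) + 4·(2/22) + 16·(2/22) = 2.
E[V^2 | U ≥ 2] = (2) / (4/11) = 11/2.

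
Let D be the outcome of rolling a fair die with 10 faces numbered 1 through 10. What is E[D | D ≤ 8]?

9/2

Given D ≤ 8, D is equally likely to be any of {1, 2, 3, 4, 5, 6, 7, 8}.
E[D | D ≤ 8] = (1 + 2 + 3 + 4 + 5 + 6 + 7 + 8) / 8 = 9/2.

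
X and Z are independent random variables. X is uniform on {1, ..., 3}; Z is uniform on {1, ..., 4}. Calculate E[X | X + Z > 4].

P(X + Z > 4) = 1/2.
Summing X·P(x,y) over outcomes with X + Z > 4 gives 7/6.
E[X | X + Z > 4] = (7/6) / (1/2) = 7/3.

7/3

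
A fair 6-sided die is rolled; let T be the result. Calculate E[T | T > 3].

Given T > 3, T is equally likely to be any of {4, 5, 6}.
E[T | T > 3] = (4 + 5 + 6) / 3 = 5.

5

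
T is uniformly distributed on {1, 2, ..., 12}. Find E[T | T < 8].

4

Given T < 8, T is equally likely to be any of {1, 2, 3, 4, 5, 6, 7}.
E[T | T < 8] = (1 + 2 + 3 + 4 + 5 + 6 + 7) / 7 = 4.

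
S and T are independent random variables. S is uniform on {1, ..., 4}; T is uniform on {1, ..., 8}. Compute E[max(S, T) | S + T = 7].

19/4

Outcomes with S + T = 7: (1,6), (2,5), (3,4), (4,3), each with probability 1/32.
E[max(S, T) | S + T = 7] = (6 + 5 + 4 + 4) / 4 = 19/4.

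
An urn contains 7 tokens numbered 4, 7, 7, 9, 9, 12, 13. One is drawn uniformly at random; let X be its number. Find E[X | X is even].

8

P(X is even) = 2/7.
Σ over the event: 4·1/7 + 12·1/7 = 16/7.
E[X | X is even] = (16/7) / (2/7) = 8.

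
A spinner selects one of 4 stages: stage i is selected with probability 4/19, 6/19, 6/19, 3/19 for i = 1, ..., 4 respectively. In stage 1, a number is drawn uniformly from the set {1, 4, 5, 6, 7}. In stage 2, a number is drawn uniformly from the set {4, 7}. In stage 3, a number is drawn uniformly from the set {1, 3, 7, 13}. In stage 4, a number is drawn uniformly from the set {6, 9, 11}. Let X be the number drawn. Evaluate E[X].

E[X | stage 1] = (1+4+5+6+7)/5 = 23/5.
E[X | stage 2] = (4+7)/2 = 11/2.
E[X | stage 3] = (1+3+7+13)/4 = 6.
E[X | stage 4] = (6+9+11)/3 = 26/3.
By the law of total expectation,
E[X] = (4/19)·(23/5) + (6/19)·(11/2) + (6/19)·(6) + (3/19)·(26/3) = 567/95.

567/95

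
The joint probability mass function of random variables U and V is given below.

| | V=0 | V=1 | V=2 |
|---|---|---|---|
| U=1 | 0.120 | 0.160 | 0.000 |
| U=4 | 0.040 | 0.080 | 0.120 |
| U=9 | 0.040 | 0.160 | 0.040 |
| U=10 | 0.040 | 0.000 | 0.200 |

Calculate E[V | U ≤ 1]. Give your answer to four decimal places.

0.5714

P(U ≤ 1) = 0.280.
Summing V·P(U=x,V=y) over the conditioning event gives 0.160.
E[V | U ≤ 1] = (0.160) / (0.280) = 0.5714.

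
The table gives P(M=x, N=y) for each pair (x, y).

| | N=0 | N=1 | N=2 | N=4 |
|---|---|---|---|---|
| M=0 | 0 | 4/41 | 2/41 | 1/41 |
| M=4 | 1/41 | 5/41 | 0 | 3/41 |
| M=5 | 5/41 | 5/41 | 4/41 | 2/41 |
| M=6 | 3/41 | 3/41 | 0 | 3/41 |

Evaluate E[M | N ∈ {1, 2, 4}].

P(N ∈ {1, 2, 4}) = 32/41.
Summing M·P(M=x,N=y) over the conditioning event gives 3.
E[M | N ∈ {1, 2, 4}] = (3) / (32/41) = 123/32.

123/32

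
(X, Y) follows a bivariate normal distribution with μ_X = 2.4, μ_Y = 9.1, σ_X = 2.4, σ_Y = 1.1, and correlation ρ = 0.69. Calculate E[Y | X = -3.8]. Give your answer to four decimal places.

7.1393

For a bivariate normal, E[Y | X=x] = μ_Y + ρ·(σ_Y/σ_X)·(x − μ_X).
E[Y | X=-3.8] = 9.1 + (0.69)·(1.1/2.4)·(-3.8 − (2.4)) = 9.1 + (0.31625)·(-6.2) = 7.1393.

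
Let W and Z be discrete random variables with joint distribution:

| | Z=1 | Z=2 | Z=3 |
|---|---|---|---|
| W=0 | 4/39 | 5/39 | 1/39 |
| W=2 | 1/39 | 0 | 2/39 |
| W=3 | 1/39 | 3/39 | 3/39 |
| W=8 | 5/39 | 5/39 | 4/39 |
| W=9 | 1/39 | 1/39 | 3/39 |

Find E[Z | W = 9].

P(W = 9) = 5/39.
Σ Z·P over the event = 1·(1/39) + 2·(1/39) + 3·(3/39) = 4/13.
E[Z | W = 9] = (4/13) / (5/39) = 12/5.

12/5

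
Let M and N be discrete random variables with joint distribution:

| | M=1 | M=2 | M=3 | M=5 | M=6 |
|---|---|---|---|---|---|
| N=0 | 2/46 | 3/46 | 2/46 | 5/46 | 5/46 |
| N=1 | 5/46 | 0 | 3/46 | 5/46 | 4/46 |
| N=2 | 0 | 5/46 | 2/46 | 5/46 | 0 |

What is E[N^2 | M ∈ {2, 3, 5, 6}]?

P(M ∈ {2, 3, 5, 6}) = 39/46.
Summing N^2·P(M=x,N=y) over the conditioning event gives 30/23.
E[N^2 | M ∈ {2, 3, 5, 6}] = (30/23) / (39/46) = 20/13.

20/13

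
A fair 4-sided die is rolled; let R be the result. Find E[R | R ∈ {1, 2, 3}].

P(R ∈ {1, 2, 3}) = 3/4.
Σ over the event: 1·1/4 + 2·1/4 + 3·1/4 = 3/2.
E[R | R ∈ {1, 2, 3}] = (3/2) / (3/4) = 2.

2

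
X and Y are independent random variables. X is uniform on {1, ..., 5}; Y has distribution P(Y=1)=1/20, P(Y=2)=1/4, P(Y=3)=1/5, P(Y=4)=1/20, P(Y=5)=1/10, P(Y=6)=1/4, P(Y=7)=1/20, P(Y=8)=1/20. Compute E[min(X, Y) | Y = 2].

9/5

P(Y = 2) = 1/4.
Summing min(X,Y)·P(x,y) over outcomes with Y = 2 gives 9/20.
E[min(X, Y) | Y = 2] = (9/20) / (1/4) = 9/5.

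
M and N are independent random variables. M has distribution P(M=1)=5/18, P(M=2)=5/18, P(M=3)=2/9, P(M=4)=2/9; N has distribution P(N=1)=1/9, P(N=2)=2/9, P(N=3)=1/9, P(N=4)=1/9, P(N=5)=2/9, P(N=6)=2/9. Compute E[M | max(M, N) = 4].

P(max(M, N) = 4) = 17/81.
Summing M·P(x,y) over outcomes with max(M, N) = 4 gives 107/162.
E[M | max(M, N) = 4] = (107/162) / (17/81) = 107/34.

107/34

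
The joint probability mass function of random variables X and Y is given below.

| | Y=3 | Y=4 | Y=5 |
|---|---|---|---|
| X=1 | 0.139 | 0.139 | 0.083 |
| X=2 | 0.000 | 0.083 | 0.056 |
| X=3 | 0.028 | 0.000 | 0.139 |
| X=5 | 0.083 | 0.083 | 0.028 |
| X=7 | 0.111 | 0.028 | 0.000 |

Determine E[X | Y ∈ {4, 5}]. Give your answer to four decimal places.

2.6103

P(Y ∈ {4, 5}) = 0.639.
Σ X·P over the event = 1·(0.139) + 1·(0.083) + 2·(0.083) + 2·(0.056) + 3·(0.139) + 5·(0.083) + 5·(0.028) + 7·(0.028) = 1.668.
E[X | Y ∈ {4, 5}] = (1.668) / (0.639) = 2.6103.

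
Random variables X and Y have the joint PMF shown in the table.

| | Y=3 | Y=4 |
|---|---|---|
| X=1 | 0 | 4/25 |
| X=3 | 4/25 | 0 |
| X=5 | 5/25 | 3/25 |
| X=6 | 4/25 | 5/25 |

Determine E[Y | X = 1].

P(X = 1) = 4/25.
Σ Y·P over the event = 4·(4/25) = 16/25.
E[Y | X = 1] = (16/25) / (4/25) = 4.

4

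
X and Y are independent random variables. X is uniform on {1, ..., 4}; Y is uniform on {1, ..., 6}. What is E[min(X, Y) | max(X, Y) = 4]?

Outcomes with max(X, Y) = 4: (1,4), (2,4), (3,4), (4,1), (4,2), (4,3), (4,4), each with probability 1/24.
E[min(X, Y) | max(X, Y) = 4] = (1 + 2 + 3 + 1 + 2 + 3 + 4) / 7 = 16/7.

16/7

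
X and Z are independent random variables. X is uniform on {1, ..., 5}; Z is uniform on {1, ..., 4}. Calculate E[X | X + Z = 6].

P(X + Z = 6) = 1/5.
Summing X·P(x,y) over outcomes with X + Z = 6 gives 7/10.
E[X | X + Z = 6] = (7/10) / (1/5) = 7/2.

7/2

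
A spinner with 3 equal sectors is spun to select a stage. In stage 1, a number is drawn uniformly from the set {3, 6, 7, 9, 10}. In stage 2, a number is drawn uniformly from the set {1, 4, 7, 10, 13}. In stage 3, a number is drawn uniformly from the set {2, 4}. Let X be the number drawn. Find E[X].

17/3

E[X | stage 1] = (3+6+7+9+10)/5 = 7.
E[X | stage 2] = (1+4+7+10+13)/5 = 7.
E[X | stage 3] = (2+4)/2 = 3.
By the law of total expectation,
E[X] = (1/3)·(7) + (1/3)·(7) + (1/3)·(3) = 17/3.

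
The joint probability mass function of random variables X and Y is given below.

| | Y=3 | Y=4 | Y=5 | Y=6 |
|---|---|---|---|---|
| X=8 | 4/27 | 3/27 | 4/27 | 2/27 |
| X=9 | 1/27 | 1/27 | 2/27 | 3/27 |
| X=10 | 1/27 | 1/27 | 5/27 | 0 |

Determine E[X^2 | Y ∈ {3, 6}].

P(Y ∈ {3, 6}) = 11/27.
Σ X^2·P over the event = 64·(4/27) + 64·(2/27) + 81·(1/27) + 81·(3/27) + 100·(1/27) = 808/27.
E[X^2 | Y ∈ {3, 6}] = (808/27) / (11/27) = 808/11.

808/11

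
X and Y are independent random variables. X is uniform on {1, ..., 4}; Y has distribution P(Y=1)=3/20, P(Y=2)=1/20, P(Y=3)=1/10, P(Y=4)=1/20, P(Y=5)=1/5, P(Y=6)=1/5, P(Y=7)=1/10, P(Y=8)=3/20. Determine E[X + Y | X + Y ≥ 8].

P(X + Y ≥ 8) = 41/80.
Summing (X+Y)·P(x,y) over outcomes with X + Y ≥ 8 gives 193/40.
E[X + Y | X + Y ≥ 8] = (193/40) / (41/80) = 386/41.

386/41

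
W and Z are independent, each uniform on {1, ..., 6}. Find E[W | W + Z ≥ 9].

P(W + Z ≥ 9) = 5/18.
Summing W·P(x,y) over outcomes with W + Z ≥ 9 gives 25/18.
E[W | W + Z ≥ 9] = (25/18) / (5/18) = 5.

5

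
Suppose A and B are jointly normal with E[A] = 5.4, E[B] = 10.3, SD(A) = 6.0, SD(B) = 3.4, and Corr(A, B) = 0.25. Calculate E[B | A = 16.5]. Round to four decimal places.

The regression of B on A has slope ρ·σ_B/σ_A and passes through (μ_A, μ_B).
E[B | A=16.5] = 10.3 + (0.25)·(3.4/6.0)·(16.5 − (5.4)) = 10.3 + (0.14167)·(11.1) = 11.8725.

11.8725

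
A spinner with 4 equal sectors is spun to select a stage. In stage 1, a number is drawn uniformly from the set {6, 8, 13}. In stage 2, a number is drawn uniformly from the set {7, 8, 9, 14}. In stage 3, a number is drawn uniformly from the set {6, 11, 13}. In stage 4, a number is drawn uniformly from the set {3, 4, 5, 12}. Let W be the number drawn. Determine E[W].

69/8

E[W | stage 1] = (6+8+13)/3 = 9.
E[W | stage 2] = (7+8+9+14)/4 = 19/2.
E[W | stage 3] = (6+11+13)/3 = 10.
E[W | stage 4] = (3+4+5+12)/4 = 6.
By the law of total expectation,
E[W] = (1/4)·(9) + (1/4)·(19/2) + (1/4)·(10) + (1/4)·(6) = 69/8.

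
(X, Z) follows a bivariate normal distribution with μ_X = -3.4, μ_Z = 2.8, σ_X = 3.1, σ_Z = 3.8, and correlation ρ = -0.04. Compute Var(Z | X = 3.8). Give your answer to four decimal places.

14.4169

The conditional variance in a bivariate normal is σ_Z²(1 − ρ²), independent of x.
Var(Z | X=3.8) = (3.8)²·(1 − (-0.04)²) = 14.44·0.9984 = 14.4169.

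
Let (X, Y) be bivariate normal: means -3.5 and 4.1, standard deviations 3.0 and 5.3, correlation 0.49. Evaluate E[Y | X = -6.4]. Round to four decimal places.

The regression of Y on X has slope ρ·σ_Y/σ_X and passes through (μ_X, μ_Y).
E[Y | X=-6.4] = 4.1 + (0.49)·(5.3/3.0)·(-6.4 − (-3.5)) = 4.1 + (0.86567)·(-2.9) = 1.5896.

1.5896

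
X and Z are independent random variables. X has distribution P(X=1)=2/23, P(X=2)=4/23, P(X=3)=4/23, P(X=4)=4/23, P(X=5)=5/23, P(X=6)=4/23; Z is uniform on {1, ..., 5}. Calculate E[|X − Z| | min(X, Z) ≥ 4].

21/26

P(min(X, Z) ≥ 4) = 26/115.
Summing |X−Z|·P(x,y) over outcomes with min(X, Z) ≥ 4 gives 21/115.
E[|X − Z| | min(X, Z) ≥ 4] = (21/115) / (26/115) = 21/26.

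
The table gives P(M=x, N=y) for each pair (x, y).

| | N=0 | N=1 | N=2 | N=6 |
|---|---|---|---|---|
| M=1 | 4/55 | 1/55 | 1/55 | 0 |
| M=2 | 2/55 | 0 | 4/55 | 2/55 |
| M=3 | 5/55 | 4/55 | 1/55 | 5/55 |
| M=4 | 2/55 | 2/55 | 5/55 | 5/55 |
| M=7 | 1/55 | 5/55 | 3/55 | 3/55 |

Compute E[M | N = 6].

4

P(N = 6) = 3/11.
Σ M·P over the event = 2·(2/55) + 3·(5/55) + 4·(5/55) + 7·(3/55) = 12/11.
E[M | N = 6] = (12/11) / (3/11) = 4.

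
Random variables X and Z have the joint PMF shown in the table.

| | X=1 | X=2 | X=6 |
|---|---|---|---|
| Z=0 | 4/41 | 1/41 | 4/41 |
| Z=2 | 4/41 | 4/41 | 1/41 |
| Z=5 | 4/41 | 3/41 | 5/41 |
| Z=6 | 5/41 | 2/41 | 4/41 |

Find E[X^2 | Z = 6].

P(Z = 6) = 11/41.
Σ X^2·P over the event = 1·(5/41) + 4·(2/41) + 36·(4/41) = 157/41.
E[X^2 | Z = 6] = (157/41) / (11/41) = 157/11.

157/11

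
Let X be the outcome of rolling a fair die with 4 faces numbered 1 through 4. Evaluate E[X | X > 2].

Given X > 2, X is equally likely to be any of {3, 4}.
E[X | X > 2] = (3 + 4) / 2 = 7/2.

7/2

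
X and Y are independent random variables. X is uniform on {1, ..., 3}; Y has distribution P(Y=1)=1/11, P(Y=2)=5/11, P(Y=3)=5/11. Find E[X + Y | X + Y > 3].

62/13

P(X + Y > 3) = 26/33.
Summing (X+Y)·P(x,y) over outcomes with X + Y > 3 gives 124/33.
E[X + Y | X + Y > 3] = (124/33) / (26/33) = 62/13.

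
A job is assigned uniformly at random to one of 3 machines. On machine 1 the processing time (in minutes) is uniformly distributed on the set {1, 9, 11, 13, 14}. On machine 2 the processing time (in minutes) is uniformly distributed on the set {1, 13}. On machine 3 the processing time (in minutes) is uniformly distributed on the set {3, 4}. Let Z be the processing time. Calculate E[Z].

E[Z | machine 1] = (1+9+11+13+14)/5 = 48/5.
E[Z | machine 2] = (1+13)/2 = 7.
E[Z | machine 3] = (3+4)/2 = 7/2.
By the law of total expectation,
E[Z] = (1/3)·(48/5) + (1/3)·(7) + (1/3)·(7/2) = 67/10.

67/10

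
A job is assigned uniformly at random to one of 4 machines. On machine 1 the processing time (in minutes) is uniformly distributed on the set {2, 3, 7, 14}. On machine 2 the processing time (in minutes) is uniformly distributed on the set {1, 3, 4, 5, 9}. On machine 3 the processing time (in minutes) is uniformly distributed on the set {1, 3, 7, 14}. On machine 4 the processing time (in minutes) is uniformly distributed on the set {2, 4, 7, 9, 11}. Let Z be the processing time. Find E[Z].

95/16

E[Z | machine 1] = (2+3+7+14)/4 = 13/2.
E[Z | machine 2] = (1+3+4+5+9)/5 = 22/5.
E[Z | machine 3] = (1+3+7+14)/4 = 25/4.
E[Z | machine 4] = (2+4+7+9+11)/5 = 33/5.
By the law of total expectation,
E[Z] = (1/4)·(13/2) + (1/4)·(22/5) + (1/4)·(25/4) + (1/4)·(33/5) = 95/16.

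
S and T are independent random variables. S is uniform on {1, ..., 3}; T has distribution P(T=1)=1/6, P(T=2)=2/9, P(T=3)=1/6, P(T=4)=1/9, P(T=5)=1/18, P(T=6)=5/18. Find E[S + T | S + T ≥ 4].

P(S + T ≥ 4) = 22/27.
Summing (S+T)·P(x,y) over outcomes with S + T ≥ 4 gives 5.
E[S + T | S + T ≥ 4] = (5) / (22/27) = 135/22.

135/22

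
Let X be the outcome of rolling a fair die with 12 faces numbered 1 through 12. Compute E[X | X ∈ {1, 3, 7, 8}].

P(X ∈ {1, 3, 7, 8}) = 1/3.
Σ over the event: 1·1/12 + 3·1/12 + 7·1/12 + 8·1/12 = 19/12.
E[X | X ∈ {1, 3, 7, 8}] = (19/12) / (1/3) = 19/4.

19/4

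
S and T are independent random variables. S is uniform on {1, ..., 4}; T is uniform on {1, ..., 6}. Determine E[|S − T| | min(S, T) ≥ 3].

Outcomes with min(S, T) ≥ 3: (3,3), (3,4), (3,5), (3,6), (4,3), (4,4), (4,5), (4,6), each with probability 1/24.
E[|S − T| | min(S, T) ≥ 3] = (0 + 1 + 2 + 3 + 1 + 0 + 1 + 2) / 8 = 5/4.

5/4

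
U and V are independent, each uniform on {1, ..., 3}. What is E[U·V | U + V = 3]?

2

P(U + V = 3) = 2/9.
Summing UV·P(x,y) over outcomes with U + V = 3 gives 4/9.
E[U·V | U + V = 3] = (4/9) / (2/9) = 2.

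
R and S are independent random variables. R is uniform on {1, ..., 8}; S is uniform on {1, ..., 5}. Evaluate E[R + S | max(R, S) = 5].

70/9

P(max(R, S) = 5) = 9/40.
Summing (R+S)·P(x,y) over outcomes with max(R, S) = 5 gives 7/4.
E[R + S | max(R, S) = 5] = (7/4) / (9/40) = 70/9.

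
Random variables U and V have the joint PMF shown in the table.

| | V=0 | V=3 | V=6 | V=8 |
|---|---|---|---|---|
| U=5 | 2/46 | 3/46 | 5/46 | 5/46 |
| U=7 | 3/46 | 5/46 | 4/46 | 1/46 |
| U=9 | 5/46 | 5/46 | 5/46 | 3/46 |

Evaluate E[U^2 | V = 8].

P(V = 8) = 9/46.
Summing U^2·P(U=x,V=y) over the conditioning event gives 417/46.
E[U^2 | V = 8] = (417/46) / (9/46) = 139/3.

139/3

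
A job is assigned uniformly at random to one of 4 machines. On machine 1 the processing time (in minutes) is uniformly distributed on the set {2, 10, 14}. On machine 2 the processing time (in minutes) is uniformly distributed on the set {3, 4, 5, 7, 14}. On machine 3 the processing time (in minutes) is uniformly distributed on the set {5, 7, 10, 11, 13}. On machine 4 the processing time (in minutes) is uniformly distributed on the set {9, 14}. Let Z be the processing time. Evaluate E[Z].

E[Z | machine 1] = (2+10+14)/3 = 26/3.
E[Z | machine 2] = (3+4+5+7+14)/5 = 33/5.
E[Z | machine 3] = (5+7+10+11+13)/5 = 46/5.
E[Z | machine 4] = (9+14)/2 = 23/2.
By the law of total expectation,
E[Z] = (1/4)·(26/3) + (1/4)·(33/5) + (1/4)·(46/5) + (1/4)·(23/2) = 1079/120.

1079/120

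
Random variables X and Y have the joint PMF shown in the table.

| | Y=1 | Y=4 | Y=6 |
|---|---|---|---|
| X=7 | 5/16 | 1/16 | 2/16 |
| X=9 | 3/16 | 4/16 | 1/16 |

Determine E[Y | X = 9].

25/8

P(X = 9) = 1/2.
Summing Y·P(X=x,Y=y) over the conditioning event gives 25/16.
E[Y | X = 9] = (25/16) / (1/2) = 25/8.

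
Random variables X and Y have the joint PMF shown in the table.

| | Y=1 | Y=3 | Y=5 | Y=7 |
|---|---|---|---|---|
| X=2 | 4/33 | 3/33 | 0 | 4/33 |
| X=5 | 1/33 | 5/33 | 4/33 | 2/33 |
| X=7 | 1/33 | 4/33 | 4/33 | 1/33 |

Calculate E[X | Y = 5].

6

P(Y = 5) = 8/33.
Summing X·P(X=x,Y=y) over the conditioning event gives 16/11.
E[X | Y = 5] = (16/11) / (8/33) = 6.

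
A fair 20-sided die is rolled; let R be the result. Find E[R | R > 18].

39/2

Given R > 18, R is equally likely to be any of {19, 20}.
E[R | R > 18] = (19 + 20) / 2 = 39/2.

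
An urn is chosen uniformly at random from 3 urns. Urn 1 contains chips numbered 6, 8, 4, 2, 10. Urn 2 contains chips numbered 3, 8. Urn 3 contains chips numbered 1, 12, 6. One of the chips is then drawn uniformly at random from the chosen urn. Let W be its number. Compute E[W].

107/18

E[W | urn 1] = (6+8+4+2+10)/5 = 6.
E[W | urn 2] = (3+8)/2 = 11/2.
E[W | urn 3] = (1+12+6)/3 = 19/3.
By the law of total expectation,
E[W] = (1/3)·(6) + (1/3)·(11/2) + (1/3)·(19/3) = 107/18.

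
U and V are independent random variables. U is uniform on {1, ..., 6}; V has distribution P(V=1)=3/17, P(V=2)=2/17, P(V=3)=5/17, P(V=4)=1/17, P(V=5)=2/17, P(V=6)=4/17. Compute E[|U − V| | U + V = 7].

P(U + V = 7) = 1/6.
Summing |U−V|·P(x,y) over outcomes with U + V = 7 gives 53/102.
E[|U − V| | U + V = 7] = (53/102) / (1/6) = 53/17.

53/17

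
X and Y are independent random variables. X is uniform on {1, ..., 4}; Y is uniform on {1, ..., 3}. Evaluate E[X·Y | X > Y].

Outcomes with X > Y: (2,1), (3,1), (3,2), (4,1), (4,2), (4,3), each with probability 1/12.
E[X·Y | X > Y] = (2 + 3 + 6 + 4 + 8 + 12) / 6 = 35/6.

35/6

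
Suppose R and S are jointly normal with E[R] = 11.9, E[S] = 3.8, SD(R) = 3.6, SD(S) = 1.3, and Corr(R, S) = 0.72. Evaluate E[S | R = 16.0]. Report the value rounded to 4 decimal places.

4.8660

The regression of S on R has slope ρ·σ_S/σ_R and passes through (μ_R, μ_S).
E[S | R=16.0] = 3.8 + (0.72)·(1.3/3.6)·(16.0 − (11.9)) = 3.8 + (0.26)·(4.1) = 4.8660.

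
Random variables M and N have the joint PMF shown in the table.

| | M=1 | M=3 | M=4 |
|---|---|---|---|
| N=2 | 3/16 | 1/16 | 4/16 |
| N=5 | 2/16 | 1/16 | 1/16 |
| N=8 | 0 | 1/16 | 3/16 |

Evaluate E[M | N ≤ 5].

31/12

P(N ≤ 5) = 3/4.
Σ M·P over the event = 1·(3/16) + 1·(2/16) + 3·(1/16) + 3·(1/16) + 4·(4/16) + 4·(1/16) = 31/16.
E[M | N ≤ 5] = (31/16) / (3/4) = 31/12.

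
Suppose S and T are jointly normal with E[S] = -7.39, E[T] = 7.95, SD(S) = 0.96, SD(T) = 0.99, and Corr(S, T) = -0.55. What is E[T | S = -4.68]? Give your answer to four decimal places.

E[T | S=x] = μ_T + ρ(σ_T/σ_S)(x − μ_S) for jointly normal variables.
E[T | S=-4.68] = 7.95 + (-0.55)·(0.99/0.96)·(-4.68 − (-7.39)) = 7.95 + (-0.56719)·(2.71) = 6.4129.

6.4129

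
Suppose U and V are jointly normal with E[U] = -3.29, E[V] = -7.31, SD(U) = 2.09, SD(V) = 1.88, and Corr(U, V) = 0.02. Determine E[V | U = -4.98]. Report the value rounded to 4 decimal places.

-7.3404

For a bivariate normal, E[V | U=x] = μ_V + ρ·(σ_V/σ_U)·(x − μ_U).
E[V | U=-4.98] = -7.31 + (0.02)·(1.88/2.09)·(-4.98 − (-3.29)) = -7.31 + (0.01799)·(-1.69) = -7.3404.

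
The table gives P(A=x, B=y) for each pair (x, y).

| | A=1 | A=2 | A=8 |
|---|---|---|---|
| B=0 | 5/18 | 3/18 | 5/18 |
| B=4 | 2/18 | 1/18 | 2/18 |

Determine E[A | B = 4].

4

P(B = 4) = 5/18.
Summing A·P(A=x,B=y) over the conditioning event gives 10/9.
E[A | B = 4] = (10/9) / (5/18) = 4.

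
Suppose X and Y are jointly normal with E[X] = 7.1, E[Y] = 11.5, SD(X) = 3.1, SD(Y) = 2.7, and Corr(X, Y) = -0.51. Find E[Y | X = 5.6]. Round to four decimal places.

For a bivariate normal, E[Y | X=x] = μ_Y + ρ·(σ_Y/σ_X)·(x − μ_X).
E[Y | X=5.6] = 11.5 + (-0.51)·(2.7/3.1)·(5.6 − (7.1)) = 11.5 + (-0.44419)·(-1.5) = 12.1663.

12.1663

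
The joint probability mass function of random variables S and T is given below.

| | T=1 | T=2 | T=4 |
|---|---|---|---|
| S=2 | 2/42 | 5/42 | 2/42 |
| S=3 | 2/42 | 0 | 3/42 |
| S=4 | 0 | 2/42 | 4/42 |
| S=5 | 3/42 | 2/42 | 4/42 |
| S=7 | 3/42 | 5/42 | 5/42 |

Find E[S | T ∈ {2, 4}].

P(T ∈ {2, 4}) = 16/21.
Summing S·P(S=x,T=y) over the conditioning event gives 7/2.
E[S | T ∈ {2, 4}] = (7/2) / (16/21) = 147/32.

147/32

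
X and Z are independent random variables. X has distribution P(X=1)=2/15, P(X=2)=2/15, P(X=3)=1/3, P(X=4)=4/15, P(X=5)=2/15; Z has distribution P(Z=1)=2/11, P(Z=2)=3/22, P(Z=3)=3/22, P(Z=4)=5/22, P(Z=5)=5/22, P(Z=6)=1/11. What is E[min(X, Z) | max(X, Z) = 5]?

313/105

P(max(X, Z) = 5) = 7/22.
Summing min(X,Z)·P(x,y) over outcomes with max(X, Z) = 5 gives 313/330.
E[min(X, Z) | max(X, Z) = 5] = (313/330) / (7/22) = 313/105.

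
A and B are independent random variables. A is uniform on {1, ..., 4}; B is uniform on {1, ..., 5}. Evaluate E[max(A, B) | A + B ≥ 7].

9/2

P(A + B ≥ 7) = 3/10.
Summing max(A,B)·P(x,y) over outcomes with A + B ≥ 7 gives 27/20.
E[max(A, B) | A + B ≥ 7] = (27/20) / (3/10) = 9/2.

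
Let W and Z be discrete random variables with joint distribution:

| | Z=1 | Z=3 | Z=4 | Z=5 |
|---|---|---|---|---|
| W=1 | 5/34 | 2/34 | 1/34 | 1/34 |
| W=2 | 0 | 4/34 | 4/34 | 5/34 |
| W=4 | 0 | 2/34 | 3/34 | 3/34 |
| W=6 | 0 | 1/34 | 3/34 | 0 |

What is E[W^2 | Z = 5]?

23/3

P(Z = 5) = 9/34.
Σ W^2·P over the event = 1·(1/34) + 4·(5/34) + 16·(3/34) = 69/34.
E[W^2 | Z = 5] = (69/34) / (9/34) = 23/3.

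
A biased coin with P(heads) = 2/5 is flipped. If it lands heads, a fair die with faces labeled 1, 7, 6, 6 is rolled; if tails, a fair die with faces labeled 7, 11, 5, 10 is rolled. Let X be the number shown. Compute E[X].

E[X | heads] = (1+7+6+6)/4 = 5.
E[X | tails] = (7+11+5+10)/4 = 33/4.
E[X] = (2/5)·(5) + (3/5)·(33/4) = 139/20.

139/20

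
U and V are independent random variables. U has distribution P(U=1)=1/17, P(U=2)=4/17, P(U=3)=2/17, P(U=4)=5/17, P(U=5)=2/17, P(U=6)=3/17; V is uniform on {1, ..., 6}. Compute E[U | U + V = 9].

9/2

P(U + V = 9) = 2/17.
Summing U·P(x,y) over outcomes with U + V = 9 gives 9/17.
E[U | U + V = 9] = (9/17) / (2/17) = 9/2.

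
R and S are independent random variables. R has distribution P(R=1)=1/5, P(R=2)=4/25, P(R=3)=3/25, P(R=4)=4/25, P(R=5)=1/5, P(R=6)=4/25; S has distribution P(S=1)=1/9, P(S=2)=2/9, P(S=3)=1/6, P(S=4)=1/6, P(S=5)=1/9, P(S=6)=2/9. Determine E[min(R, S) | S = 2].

P(S = 2) = 2/9.
Summing min(R,S)·P(x,y) over outcomes with S = 2 gives 2/5.
E[min(R, S) | S = 2] = (2/5) / (2/9) = 9/5.

9/5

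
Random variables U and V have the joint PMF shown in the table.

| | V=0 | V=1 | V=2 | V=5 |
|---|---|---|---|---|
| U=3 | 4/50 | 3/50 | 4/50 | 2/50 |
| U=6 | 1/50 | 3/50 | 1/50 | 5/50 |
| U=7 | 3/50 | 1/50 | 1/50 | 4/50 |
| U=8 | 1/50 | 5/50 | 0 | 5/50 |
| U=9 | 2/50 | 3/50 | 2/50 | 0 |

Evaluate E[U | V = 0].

65/11

P(V = 0) = 11/50.
Summing U·P(U=x,V=y) over the conditioning event gives 13/10.
E[U | V = 0] = (13/10) / (11/50) = 65/11.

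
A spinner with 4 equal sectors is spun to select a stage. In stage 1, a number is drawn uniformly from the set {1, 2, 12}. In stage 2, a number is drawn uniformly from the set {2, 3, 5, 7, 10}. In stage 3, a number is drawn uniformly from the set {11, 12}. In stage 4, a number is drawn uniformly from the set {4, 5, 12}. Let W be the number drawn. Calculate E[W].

289/40

E[W | stage 1] = (1+2+12)/3 = 5.
E[W | stage 2] = (2+3+5+7+10)/5 = 27/5.
E[W | stage 3] = (11+12)/2 = 23/2.
E[W | stage 4] = (4+5+12)/3 = 7.
E[W] = (1/4)·(5) + (1/4)·(27/5) + (1/4)·(23/2) + (1/4)·(7) = 289/40.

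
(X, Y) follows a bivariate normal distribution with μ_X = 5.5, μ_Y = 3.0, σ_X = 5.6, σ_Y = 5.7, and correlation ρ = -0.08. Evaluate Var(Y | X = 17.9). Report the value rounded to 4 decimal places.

32.2821

For a bivariate normal, Var(Y | X=x) = σ_Y²(1 − ρ²).
Var(Y | X=17.9) = (5.7)²·(1 − (-0.08)²) = 32.49·0.9936 = 32.2821.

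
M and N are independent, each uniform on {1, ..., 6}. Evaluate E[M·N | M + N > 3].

436/33

P(M + N > 3) = 11/12.
Summing MN·P(x,y) over outcomes with M + N > 3 gives 109/9.
E[M·N | M + N > 3] = (109/9) / (11/12) = 436/33.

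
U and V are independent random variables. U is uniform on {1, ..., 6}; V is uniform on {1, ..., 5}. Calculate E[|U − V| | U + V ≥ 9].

Outcomes with U + V ≥ 9: (4,5), (5,4), (5,5), (6,3), (6,4), (6,5), each with probability 1/30.
E[|U − V| | U + V ≥ 9] = (1 + 1 + 0 + 3 + 2 + 1) / 6 = 4/3.

4/3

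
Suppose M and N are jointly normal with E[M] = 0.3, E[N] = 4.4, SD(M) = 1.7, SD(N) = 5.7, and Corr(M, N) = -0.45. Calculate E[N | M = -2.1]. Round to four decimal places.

8.0212

The regression of N on M has slope ρ·σ_N/σ_M and passes through (μ_M, μ_N).
E[N | M=-2.1] = 4.4 + (-0.45)·(5.7/1.7)·(-2.1 − (0.3)) = 4.4 + (-1.50882)·(-2.4) = 8.0212.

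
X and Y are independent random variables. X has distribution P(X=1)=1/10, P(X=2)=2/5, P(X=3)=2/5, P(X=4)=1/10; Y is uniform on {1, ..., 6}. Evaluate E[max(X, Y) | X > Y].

44/15

P(X > Y) = 1/4.
Summing max(X,Y)·P(x,y) over outcomes with X > Y gives 11/15.
E[max(X, Y) | X > Y] = (11/15) / (1/4) = 44/15.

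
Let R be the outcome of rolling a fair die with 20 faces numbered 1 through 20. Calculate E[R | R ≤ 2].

3/2

Given R ≤ 2, R is equally likely to be any of {1, 2}.
E[R | R ≤ 2] = (1 + 2) / 2 = 3/2.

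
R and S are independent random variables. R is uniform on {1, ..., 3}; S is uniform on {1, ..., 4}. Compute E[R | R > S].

8/3

Outcomes with R > S: (2,1), (3,1), (3,2), each with probability 1/12.
E[R | R > S] = (2 + 3 + 3) / 3 = 8/3.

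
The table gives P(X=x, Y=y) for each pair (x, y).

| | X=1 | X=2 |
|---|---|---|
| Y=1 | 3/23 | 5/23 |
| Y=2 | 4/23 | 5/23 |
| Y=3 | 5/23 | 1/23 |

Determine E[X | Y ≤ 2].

27/17

P(Y ≤ 2) = 17/23.
Σ X·P over the event = 1·(3/23) + 1·(4/23) + 2·(5/23) + 2·(5/23) = 27/23.
E[X | Y ≤ 2] = (27/23) / (17/23) = 27/17.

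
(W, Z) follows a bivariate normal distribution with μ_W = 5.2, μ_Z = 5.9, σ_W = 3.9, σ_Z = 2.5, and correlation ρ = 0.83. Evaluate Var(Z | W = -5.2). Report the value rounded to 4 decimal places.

The conditional variance in a bivariate normal is σ_Z²(1 − ρ²), independent of x.
Var(Z | W=-5.2) = (2.5)²·(1 − (0.83)²) = 6.25·0.3111 = 1.9444.

1.9444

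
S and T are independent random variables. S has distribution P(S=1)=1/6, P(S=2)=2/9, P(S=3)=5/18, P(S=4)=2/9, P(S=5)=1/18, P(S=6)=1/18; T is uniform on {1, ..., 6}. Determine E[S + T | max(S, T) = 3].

P(max(S, T) = 3) = 11/54.
Summing (S+T)·P(x,y) over outcomes with max(S, T) = 3 gives 107/108.
E[S + T | max(S, T) = 3] = (107/108) / (11/54) = 107/22.

107/22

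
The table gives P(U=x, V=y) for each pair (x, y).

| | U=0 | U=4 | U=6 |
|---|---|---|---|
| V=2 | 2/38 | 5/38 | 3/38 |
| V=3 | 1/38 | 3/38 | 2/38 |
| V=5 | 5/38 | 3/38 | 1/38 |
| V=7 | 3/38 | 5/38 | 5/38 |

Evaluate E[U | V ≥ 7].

P(V ≥ 7) = 13/38.
Σ U·P over the event = 0·(3/38) + 4·(5/38) + 6·(5/38) = 25/19.
E[U | V ≥ 7] = (25/19) / (13/38) = 50/13.

50/13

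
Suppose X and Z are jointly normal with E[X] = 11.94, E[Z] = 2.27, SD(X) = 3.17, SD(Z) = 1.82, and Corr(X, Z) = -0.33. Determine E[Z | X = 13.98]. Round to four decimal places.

For a bivariate normal, E[Z | X=x] = μ_Z + ρ·(σ_Z/σ_X)·(x − μ_X).
E[Z | X=13.98] = 2.27 + (-0.33)·(1.82/3.17)·(13.98 − (11.94)) = 2.27 + (-0.18946)·(2.04) = 1.8835.

1.8835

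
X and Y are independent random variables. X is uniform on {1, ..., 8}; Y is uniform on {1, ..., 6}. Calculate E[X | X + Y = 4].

2

P(X + Y = 4) = 1/16.
Summing X·P(x,y) over outcomes with X + Y = 4 gives 1/8.
E[X | X + Y = 4] = (1/8) / (1/16) = 2.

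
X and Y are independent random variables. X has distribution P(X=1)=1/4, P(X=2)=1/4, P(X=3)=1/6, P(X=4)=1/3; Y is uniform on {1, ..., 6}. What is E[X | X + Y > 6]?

97/31

P(X + Y > 6) = 31/72.
Summing X·P(x,y) over outcomes with X + Y > 6 gives 97/72.
E[X | X + Y > 6] = (97/72) / (31/72) = 97/31.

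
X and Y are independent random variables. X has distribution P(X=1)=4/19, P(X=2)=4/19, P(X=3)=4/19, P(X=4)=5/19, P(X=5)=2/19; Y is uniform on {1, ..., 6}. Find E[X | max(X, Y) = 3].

12/5

P(max(X, Y) = 3) = 10/57.
Summing X·P(x,y) over outcomes with max(X, Y) = 3 gives 8/19.
E[X | max(X, Y) = 3] = (8/19) / (10/57) = 12/5.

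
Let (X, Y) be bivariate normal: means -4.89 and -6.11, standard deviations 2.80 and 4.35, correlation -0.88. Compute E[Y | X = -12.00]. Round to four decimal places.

For a bivariate normal, E[Y | X=x] = μ_Y + ρ·(σ_Y/σ_X)·(x − μ_X).
E[Y | X=-12.00] = -6.11 + (-0.88)·(4.35/2.80)·(-12.00 − (-4.89)) = -6.11 + (-1.36714)·(-7.11) = 3.6104.

3.6104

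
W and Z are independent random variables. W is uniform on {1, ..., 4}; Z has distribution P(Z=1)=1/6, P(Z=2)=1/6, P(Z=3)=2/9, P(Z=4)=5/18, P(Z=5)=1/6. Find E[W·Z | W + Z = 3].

2

P(W + Z = 3) = 1/12.
Summing WZ·P(x,y) over outcomes with W + Z = 3 gives 1/6.
E[W·Z | W + Z = 3] = (1/6) / (1/12) = 2.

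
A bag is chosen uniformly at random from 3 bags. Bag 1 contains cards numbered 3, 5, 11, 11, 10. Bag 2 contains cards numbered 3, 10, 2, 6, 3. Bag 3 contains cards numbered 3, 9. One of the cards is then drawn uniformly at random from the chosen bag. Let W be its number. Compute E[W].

94/15

E[W | bag 1] = (3+5+11+11+10)/5 = 8.
E[W | bag 2] = (3+10+2+6+3)/5 = 24/5.
E[W | bag 3] = (3+9)/2 = 6.
E[W] = (1/3)·(8) + (1/3)·(24/5) + (1/3)·(6) = 94/15.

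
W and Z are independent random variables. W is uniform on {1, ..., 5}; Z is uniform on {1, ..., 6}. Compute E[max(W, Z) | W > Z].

4

Outcomes with W > Z: (2,1), (3,1), (3,2), (4,1), (4,2), (4,3), (5,1), (5,2), (5,3), (5,4), each with probability 1/30.
E[max(W, Z) | W > Z] = (2 + 3 + 3 + 4 + 4 + 4 + 5 + 5 + 5 + 5) / 10 = 4.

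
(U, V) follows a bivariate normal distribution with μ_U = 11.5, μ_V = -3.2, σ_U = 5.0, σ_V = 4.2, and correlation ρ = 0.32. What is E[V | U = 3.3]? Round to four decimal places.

-5.4042

For a bivariate normal, E[V | U=x] = μ_V + ρ·(σ_V/σ_U)·(x − μ_U).
E[V | U=3.3] = -3.2 + (0.32)·(4.2/5.0)·(3.3 − (11.5)) = -3.2 + (0.2688)·(-8.2) = -5.4042.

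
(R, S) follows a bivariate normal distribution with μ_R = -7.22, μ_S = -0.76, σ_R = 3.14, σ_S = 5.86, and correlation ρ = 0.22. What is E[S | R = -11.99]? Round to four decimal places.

-2.7184

The regression of S on R has slope ρ·σ_S/σ_R and passes through (μ_R, μ_S).
E[S | R=-11.99] = -0.76 + (0.22)·(5.86/3.14)·(-11.99 − (-7.22)) = -0.76 + (0.41057)·(-4.77) = -2.7184.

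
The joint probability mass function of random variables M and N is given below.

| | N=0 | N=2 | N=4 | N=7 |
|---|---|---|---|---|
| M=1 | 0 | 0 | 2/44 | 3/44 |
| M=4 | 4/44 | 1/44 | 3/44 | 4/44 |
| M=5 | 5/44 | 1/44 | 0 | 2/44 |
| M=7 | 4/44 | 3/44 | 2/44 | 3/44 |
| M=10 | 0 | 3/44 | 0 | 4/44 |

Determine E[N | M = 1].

29/5

P(M = 1) = 5/44.
Summing N·P(M=x,N=y) over the conditioning event gives 29/44.
E[N | M = 1] = (29/44) / (5/44) = 29/5.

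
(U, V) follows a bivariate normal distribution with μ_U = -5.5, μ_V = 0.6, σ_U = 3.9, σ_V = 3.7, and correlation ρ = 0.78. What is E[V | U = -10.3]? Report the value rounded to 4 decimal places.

-2.9520

E[V | U=x] = μ_V + ρ(σ_V/σ_U)(x − μ_U) for jointly normal variables.
E[V | U=-10.3] = 0.6 + (0.78)·(3.7/3.9)·(-10.3 − (-5.5)) = 0.6 + (0.74)·(-4.8) = -2.9520.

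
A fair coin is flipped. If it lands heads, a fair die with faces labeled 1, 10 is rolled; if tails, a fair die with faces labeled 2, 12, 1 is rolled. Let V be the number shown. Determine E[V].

21/4

E[V | heads] = (1+10)/2 = 11/2.
E[V | tails] = (2+12+1)/3 = 5.
E[V] = (1/2)·(11/2) + (1/2)·(5) = 21/4.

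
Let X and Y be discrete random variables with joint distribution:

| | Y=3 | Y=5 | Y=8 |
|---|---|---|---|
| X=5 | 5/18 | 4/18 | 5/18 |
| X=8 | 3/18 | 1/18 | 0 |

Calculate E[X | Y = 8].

5

P(Y = 8) = 5/18.
Summing X·P(X=x,Y=y) over the conditioning event gives 25/18.
E[X | Y = 8] = (25/18) / (5/18) = 5.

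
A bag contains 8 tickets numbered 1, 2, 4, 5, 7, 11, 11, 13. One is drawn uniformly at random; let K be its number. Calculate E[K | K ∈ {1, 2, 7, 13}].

23/4

P(K ∈ {1, 2, 7, 13}) = 1/2.
Σ over the event: 1·1/8 + 2·1/8 + 7·1/8 + 13·1/8 = 23/8.
E[K | K ∈ {1, 2, 7, 13}] = (23/8) / (1/2) = 23/4.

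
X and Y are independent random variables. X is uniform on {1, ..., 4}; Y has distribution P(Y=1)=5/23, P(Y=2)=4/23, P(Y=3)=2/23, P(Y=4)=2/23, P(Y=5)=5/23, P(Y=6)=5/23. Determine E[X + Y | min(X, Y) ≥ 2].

131/18

P(min(X, Y) ≥ 2) = 27/46.
Summing (X+Y)·P(x,y) over outcomes with min(X, Y) ≥ 2 gives 393/92.
E[X + Y | min(X, Y) ≥ 2] = (393/92) / (27/46) = 131/18.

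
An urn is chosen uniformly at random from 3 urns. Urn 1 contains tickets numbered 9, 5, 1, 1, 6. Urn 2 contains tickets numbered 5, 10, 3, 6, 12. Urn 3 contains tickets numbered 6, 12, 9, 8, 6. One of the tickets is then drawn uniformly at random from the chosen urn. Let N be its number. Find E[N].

33/5

E[N | urn 1] = (9+5+1+1+6)/5 = 22/5.
E[N | urn 2] = (5+10+3+6+12)/5 = 36/5.
E[N | urn 3] = (6+12+9+8+6)/5 = 41/5.
By the law of total expectation,
E[N] = (1/3)·(22/5) + (1/3)·(36/5) + (1/3)·(41/5) = 33/5.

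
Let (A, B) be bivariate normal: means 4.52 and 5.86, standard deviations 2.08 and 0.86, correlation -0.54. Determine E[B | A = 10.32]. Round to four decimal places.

4.5650

For a bivariate normal, E[B | A=x] = μ_B + ρ·(σ_B/σ_A)·(x − μ_A).
E[B | A=10.32] = 5.86 + (-0.54)·(0.86/2.08)·(10.32 − (4.52)) = 5.86 + (-0.22327)·(5.8) = 4.5650.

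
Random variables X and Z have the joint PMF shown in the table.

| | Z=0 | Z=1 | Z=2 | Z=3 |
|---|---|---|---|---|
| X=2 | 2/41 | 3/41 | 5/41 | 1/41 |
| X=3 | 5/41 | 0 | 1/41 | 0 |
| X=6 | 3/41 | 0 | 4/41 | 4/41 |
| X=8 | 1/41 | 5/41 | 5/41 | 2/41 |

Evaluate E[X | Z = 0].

45/11

P(Z = 0) = 11/41.
Σ X·P over the event = 2·(2/41) + 3·(5/41) + 6·(3/41) + 8·(1/41) = 45/41.
E[X | Z = 0] = (45/41) / (11/41) = 45/11.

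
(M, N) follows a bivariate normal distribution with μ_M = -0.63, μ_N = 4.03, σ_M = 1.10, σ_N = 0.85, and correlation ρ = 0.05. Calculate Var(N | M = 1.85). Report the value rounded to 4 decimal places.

Var(N | M=x) = (1 − ρ²)·σ_N².
Var(N | M=1.85) = (0.85)²·(1 − (0.05)²) = 0.7225·0.9975 = 0.7207.

0.7207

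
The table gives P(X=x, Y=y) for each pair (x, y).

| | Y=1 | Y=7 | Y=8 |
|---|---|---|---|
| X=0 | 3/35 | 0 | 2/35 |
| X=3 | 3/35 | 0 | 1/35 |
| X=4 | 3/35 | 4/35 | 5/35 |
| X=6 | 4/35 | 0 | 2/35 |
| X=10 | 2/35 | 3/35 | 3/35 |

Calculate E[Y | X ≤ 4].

101/21

P(X ≤ 4) = 3/5.
Σ Y·P over the event = 1·(3/35) + 8·(2/35) + 1·(3/35) + 8·(1/35) + 1·(3/35) + 7·(4/35) + 8·(5/35) = 101/35.
E[Y | X ≤ 4] = (101/35) / (3/5) = 101/21.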